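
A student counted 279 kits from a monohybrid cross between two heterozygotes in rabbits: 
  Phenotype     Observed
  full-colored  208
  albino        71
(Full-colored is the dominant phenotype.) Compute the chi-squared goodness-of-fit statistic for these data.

For a monohybrid cross between heterozygotes with complete dominance, the expected phenotypic ratio is 3:1.
Expected counts for N = 279 under a 3:1 ratio (total parts = 4):
  full-colored: 279 × 3/4 = 209.25
  albino: 279 × 1/4 = 69.75
χ² = Σ (O − E)² / E
  full-colored: (208 − 209.25)² / 209.25 = 0.0075
  albino: (71 − 69.75)² / 69.75 = 0.0224
χ² = 0.0075 + 0.0224 = 0.0299 ≈ 0.030

0.030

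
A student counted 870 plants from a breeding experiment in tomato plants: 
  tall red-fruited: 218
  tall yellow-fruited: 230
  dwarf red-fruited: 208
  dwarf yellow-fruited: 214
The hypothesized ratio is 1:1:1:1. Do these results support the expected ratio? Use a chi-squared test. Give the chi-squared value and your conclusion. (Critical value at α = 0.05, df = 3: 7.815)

Expected counts for N = 870 under a 1:1:1:1 ratio (total parts = 4):
  tall red-fruited: 870 × 1/4 = 217.5
  tall yellow-fruited: 870 × 1/4 = 217.5
  dwarf red-fruited: 870 × 1/4 = 217.5
  dwarf yellow-fruited: 870 × 1/4 = 217.5
χ² = Σ (O − E)² / E
  tall red-fruited: (218 − 217.5)² / 217.5 = 0.0011
  tall yellow-fruited: (230 − 217.5)² / 217.5 = 0.7184
  dwarf red-fruited: (208 − 217.5)² / 217.5 = 0.4149
  dwarf yellow-fruited: (214 − 217.5)² / 217.5 = 0.0563
χ² = 0.0011 + 0.7184 + 0.4149 + 0.0563 = 1.1907 ≈ 1.191
Degrees of freedom = 4 − 1 = 3; critical value at α = 0.05 is 7.815.
Since 1.191 < 7.815, we fail to reject the null hypothesis — the data are consistent with the 1:1:1:1 ratio.

1.191; consistent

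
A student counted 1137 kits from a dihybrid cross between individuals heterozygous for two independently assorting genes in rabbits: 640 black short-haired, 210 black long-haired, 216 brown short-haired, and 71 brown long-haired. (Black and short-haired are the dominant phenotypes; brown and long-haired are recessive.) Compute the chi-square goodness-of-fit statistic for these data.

A dihybrid F₂ with independent assortment and complete dominance at both loci gives a 9:3:3:1 phenotypic ratio.
Expected counts for N = 1137 under a 9:3:3:1 ratio (total parts = 16):
  black short-haired: 1137 × 9/16 = 639.5625
  black long-haired: 1137 × 3/16 = 213.1875
  brown short-haired: 1137 × 3/16 = 213.1875
  brown long-haired: 1137 × 1/16 = 71.0625
χ² = Σ (O − E)² / E
  black short-haired: (640 − 639.5625)² / 639.5625 = 0.0003
  black long-haired: (210 − 213.1875)² / 213.1875 = 0.0477
  brown short-haired: (216 − 213.1875)² / 213.1875 = 0.0371
  brown long-haired: (71 − 71.0625)² / 71.0625 = 0.0001
χ² = 0.0003 + 0.0477 + 0.0371 + 0.0001 = 0.0852 ≈ 0.085

0.085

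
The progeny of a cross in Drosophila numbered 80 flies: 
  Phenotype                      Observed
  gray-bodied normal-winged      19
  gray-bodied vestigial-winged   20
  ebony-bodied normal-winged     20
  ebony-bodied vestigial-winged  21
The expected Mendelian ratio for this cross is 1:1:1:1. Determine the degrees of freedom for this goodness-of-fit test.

3

A goodness-of-fit test with 4 phenotype classes has df = 4 − 1 = 3.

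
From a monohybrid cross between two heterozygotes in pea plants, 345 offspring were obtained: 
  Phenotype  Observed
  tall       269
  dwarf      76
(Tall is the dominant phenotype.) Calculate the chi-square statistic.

For a monohybrid cross between heterozygotes with complete dominance, the expected phenotypic ratio is 3:1.
The 3:1 ratio has 4 parts, so with N = 345 the expected counts are:
  tall: 345 × 3/4 = 258.75
  dwarf: 345 × 1/4 = 86.25
χ² = Σ (O − E)² / E
  tall: (269 − 258.75)² / 258.75 = 0.4060
  dwarf: (76 − 86.25)² / 86.25 = 1.2181
χ² = 0.4060 + 1.2181 = 1.6241 ≈ 1.624

1.624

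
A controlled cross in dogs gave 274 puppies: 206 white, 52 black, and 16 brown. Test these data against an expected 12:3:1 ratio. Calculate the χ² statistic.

0.083

Expected counts for N = 274 under a 12:3:1 ratio (total parts = 16):
  white: 274 × 12/16 = 205.5
  black: 274 × 3/16 = 51.375
  brown: 274 × 1/16 = 17.125
χ² = Σ (O − E)² / E
  white: (206 − 205.5)² / 205.5 = 0.0012
  black: (52 − 51.375)² / 51.375 = 0.0076
  brown: (16 − 17.125)² / 17.125 = 0.0739
χ² = 0.0012 + 0.0076 + 0.0739 = 0.0827 ≈ 0.083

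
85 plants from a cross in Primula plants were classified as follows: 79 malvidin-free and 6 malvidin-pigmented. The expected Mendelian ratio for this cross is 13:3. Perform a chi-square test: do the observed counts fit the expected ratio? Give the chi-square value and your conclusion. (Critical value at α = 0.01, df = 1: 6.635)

Under the 13:3 hypothesis (Σ ratio = 16, N = 85):
  malvidin-free: 85 × 13/16 = 69.0625
  malvidin-pigmented: 85 × 3/16 = 15.9375
χ² = Σ (O − E)² / E
  malvidin-free: (79 − 69.0625)² / 69.0625 = 1.4299
  malvidin-pigmented: (6 − 15.9375)² / 15.9375 = 6.1963
χ² = 1.4299 + 6.1963 = 7.6262 ≈ 7.626
Degrees of freedom = 2 − 1 = 1; critical value at α = 0.01 is 6.635.
Since 7.626 > 6.635, we reject the null hypothesis — the data do not fit the 13:3 ratio.

7.626; not consistent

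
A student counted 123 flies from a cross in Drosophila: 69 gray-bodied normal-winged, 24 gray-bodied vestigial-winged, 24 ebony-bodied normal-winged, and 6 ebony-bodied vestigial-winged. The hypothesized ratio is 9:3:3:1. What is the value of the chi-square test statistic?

Expected counts for N = 123 under a 9:3:3:1 ratio (total parts = 16):
  gray-bodied normal-winged: 123 × 9/16 = 69.1875
  gray-bodied vestigial-winged: 123 × 3/16 = 23.0625
  ebony-bodied normal-winged: 123 × 3/16 = 23.0625
  ebony-bodied vestigial-winged: 123 × 1/16 = 7.6875
χ² = Σ (O − E)² / E
  gray-bodied normal-winged: (69 − 69.1875)² / 69.1875 = 0.0005
  gray-bodied vestigial-winged: (24 − 23.0625)² / 23.0625 = 0.0381
  ebony-bodied normal-winged: (24 − 23.0625)² / 23.0625 = 0.0381
  ebony-bodied vestigial-winged: (6 − 7.6875)² / 7.6875 = 0.3704
χ² = 0.0005 + 0.0381 + 0.0381 + 0.3704 = 0.4471 ≈ 0.447

0.447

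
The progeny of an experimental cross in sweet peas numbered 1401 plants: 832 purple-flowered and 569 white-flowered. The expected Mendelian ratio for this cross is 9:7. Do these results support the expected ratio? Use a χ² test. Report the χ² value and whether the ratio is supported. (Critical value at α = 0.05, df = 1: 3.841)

The 9:7 ratio has 16 parts, so with N = 1401 the expected counts are:
  purple-flowered: 1401 × 9/16 = 788.0625
  white-flowered: 1401 × 7/16 = 612.9375
χ² = Σ (O − E)² / E
  purple-flowered: (832 − 788.0625)² / 788.0625 = 2.4497
  white-flowered: (569 − 612.9375)² / 612.9375 = 3.1496
χ² = 2.4497 + 3.1496 = 5.5993 ≈ 5.599
Degrees of freedom = 2 − 1 = 1; critical value at α = 0.05 is 3.841.
Since 5.599 > 3.841, we reject the null hypothesis — the data do not fit the 9:7 ratio.

5.599; not consistent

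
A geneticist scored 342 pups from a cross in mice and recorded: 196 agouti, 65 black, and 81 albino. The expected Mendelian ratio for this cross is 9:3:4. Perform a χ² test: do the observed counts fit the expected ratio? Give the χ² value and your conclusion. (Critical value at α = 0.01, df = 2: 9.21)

0.317; consistent

Under the 9:3:4 hypothesis (Σ ratio = 16, N = 342):
  agouti: 342 × 9/16 = 192.375
  black: 342 × 3/16 = 64.125
  albino: 342 × 4/16 = 85.5
χ² = Σ (O − E)² / E
  agouti: (196 − 192.375)² / 192.375 = 0.0683
  black: (65 − 64.125)² / 64.125 = 0.0119
  albino: (81 − 85.5)² / 85.5 = 0.2368
χ² = 0.0683 + 0.0119 + 0.2368 = 0.317
Degrees of freedom = 3 − 1 = 2; critical value at α = 0.01 is 9.21.
Since 0.317 < 9.21, we fail to reject the null hypothesis — the data are consistent with the 9:3:4 ratio.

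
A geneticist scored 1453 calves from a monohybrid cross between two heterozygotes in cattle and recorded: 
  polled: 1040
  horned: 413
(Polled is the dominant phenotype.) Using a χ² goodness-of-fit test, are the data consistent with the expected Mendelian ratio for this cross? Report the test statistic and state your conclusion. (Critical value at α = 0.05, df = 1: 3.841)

9.085; not consistent

For a monohybrid cross between heterozygotes with complete dominance, the expected phenotypic ratio is 3:1.
Under the 3:1 hypothesis (Σ ratio = 4, N = 1453):
  polled: 1453 × 3/4 = 1089.75
  horned: 1453 × 1/4 = 363.25
χ² = Σ (O − E)² / E
  polled: (1040 − 1089.75)² / 1089.75 = 2.2712
  horned: (413 − 363.25)² / 363.25 = 6.8137
χ² = 2.2712 + 6.8137 = 9.0849 ≈ 9.085
Degrees of freedom = 2 − 1 = 1; critical value at α = 0.05 is 3.841.
Since 9.085 > 3.841, we reject the null hypothesis — the data do not fit the 3:1 ratio.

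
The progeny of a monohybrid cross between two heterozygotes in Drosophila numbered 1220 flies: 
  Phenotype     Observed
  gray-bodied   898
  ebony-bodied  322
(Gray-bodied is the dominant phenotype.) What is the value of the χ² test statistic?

For a monohybrid cross between heterozygotes with complete dominance, the expected phenotypic ratio is 3:1.
Total ratio parts = 4. Expected numbers out of 1220:
  gray-bodied: 1220 × 3/4 = 915
  ebony-bodied: 1220 × 1/4 = 305
χ² = Σ (O − E)² / E
  gray-bodied: (898 − 915)² / 915 = 0.3158
  ebony-bodied: (322 − 305)² / 305 = 0.9475
χ² = 0.3158 + 0.9475 = 1.2633 ≈ 1.263

1.263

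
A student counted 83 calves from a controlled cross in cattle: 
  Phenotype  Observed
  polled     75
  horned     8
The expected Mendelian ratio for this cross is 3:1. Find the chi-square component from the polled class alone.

Under the 3:1 hypothesis (Σ ratio = 4, N = 83):
  polled: 83 × 3/4 = 62.25
  horned: 83 × 1/4 = 20.75
Contribution of polled: (75 − 62.25)² / 62.25 = 2.6114

2.611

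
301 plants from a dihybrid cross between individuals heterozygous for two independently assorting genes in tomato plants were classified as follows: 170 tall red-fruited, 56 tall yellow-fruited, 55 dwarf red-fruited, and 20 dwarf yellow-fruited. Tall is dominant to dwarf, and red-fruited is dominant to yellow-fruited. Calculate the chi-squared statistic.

0.118

A dihybrid F₂ with independent assortment and complete dominance at both loci gives a 9:3:3:1 phenotypic ratio.
Total ratio parts = 16. Expected numbers out of 301:
  tall red-fruited: 301 × 9/16 = 169.3125
  tall yellow-fruited: 301 × 3/16 = 56.4375
  dwarf red-fruited: 301 × 3/16 = 56.4375
  dwarf yellow-fruited: 301 × 1/16 = 18.8125
χ² = Σ (O − E)² / E
  tall red-fruited: (170 − 169.3125)² / 169.3125 = 0.0028
  tall yellow-fruited: (56 − 56.4375)² / 56.4375 = 0.0034
  dwarf red-fruited: (55 − 56.4375)² / 56.4375 = 0.0366
  dwarf yellow-fruited: (20 − 18.8125)² / 18.8125 = 0.0750
χ² = 0.0028 + 0.0034 + 0.0366 + 0.0750 = 0.1178 ≈ 0.118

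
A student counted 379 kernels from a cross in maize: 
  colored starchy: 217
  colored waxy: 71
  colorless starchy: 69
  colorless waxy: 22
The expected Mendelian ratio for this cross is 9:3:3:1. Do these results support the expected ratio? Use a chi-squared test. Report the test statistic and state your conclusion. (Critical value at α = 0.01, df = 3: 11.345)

The 9:3:3:1 ratio has 16 parts, so with N = 379 the expected counts are:
  colored starchy: 379 × 9/16 = 213.1875
  colored waxy: 379 × 3/16 = 71.0625
  colorless starchy: 379 × 3/16 = 71.0625
  colorless waxy: 379 × 1/16 = 23.6875
χ² = Σ (O − E)² / E
  colored starchy: (217 − 213.1875)² / 213.1875 = 0.0682
  colored waxy: (71 − 71.0625)² / 71.0625 = 0.0001
  colorless starchy: (69 − 71.0625)² / 71.0625 = 0.0599
  colorless waxy: (22 − 23.6875)² / 23.6875 = 0.1202
χ² = 0.0682 + 0.0001 + 0.0599 + 0.1202 = 0.2484 ≈ 0.248
Degrees of freedom = 4 − 1 = 3; critical value at α = 0.01 is 11.345.
Since 0.248 < 11.345, we fail to reject the null hypothesis — the data are consistent with the 9:3:3:1 ratio.

0.248; consistent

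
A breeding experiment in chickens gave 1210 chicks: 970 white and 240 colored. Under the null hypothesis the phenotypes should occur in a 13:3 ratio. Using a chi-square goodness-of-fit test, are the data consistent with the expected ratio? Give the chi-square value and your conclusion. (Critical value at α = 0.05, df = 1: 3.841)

Expected counts for N = 1210 under a 13:3 ratio (total parts = 16):
  white: 1210 × 13/16 = 983.125
  colored: 1210 × 3/16 = 226.875
χ² = Σ (O − E)² / E
  white: (970 − 983.125)² / 983.125 = 0.1752
  colored: (240 − 226.875)² / 226.875 = 0.7593
χ² = 0.1752 + 0.7593 = 0.9345 ≈ 0.935
Degrees of freedom = 2 − 1 = 1; critical value at α = 0.05 is 3.841.
Since 0.935 < 3.841, we fail to reject the null hypothesis — the data are consistent with the 13:3 ratio.

0.935; consistent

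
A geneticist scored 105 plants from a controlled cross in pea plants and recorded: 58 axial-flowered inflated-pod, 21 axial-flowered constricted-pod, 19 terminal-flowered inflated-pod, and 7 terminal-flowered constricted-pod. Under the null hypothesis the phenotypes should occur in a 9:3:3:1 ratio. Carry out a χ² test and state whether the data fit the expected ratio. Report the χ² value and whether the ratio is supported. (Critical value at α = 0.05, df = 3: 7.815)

0.160; consistent

Total ratio parts = 16. Expected numbers out of 105:
  axial-flowered inflated-pod: 105 × 9/16 = 59.0625
  axial-flowered constricted-pod: 105 × 3/16 = 19.6875
  terminal-flowered inflated-pod: 105 × 3/16 = 19.6875
  terminal-flowered constricted-pod: 105 × 1/16 = 6.5625
χ² = Σ (O − E)² / E
  axial-flowered inflated-pod: (58 − 59.0625)² / 59.0625 = 0.0191
  axial-flowered constricted-pod: (21 − 19.6875)² / 19.6875 = 0.0875
  terminal-flowered inflated-pod: (19 − 19.6875)² / 19.6875 = 0.0240
  terminal-flowered constricted-pod: (7 − 6.5625)² / 6.5625 = 0.0292
χ² = 0.0191 + 0.0875 + 0.0240 + 0.0292 = 0.1598 ≈ 0.160
Degrees of freedom = 4 − 1 = 3; critical value at α = 0.05 is 7.815.
Since 0.160 < 7.815, we fail to reject the null hypothesis — the data are consistent with the 9:3:3:1 ratio.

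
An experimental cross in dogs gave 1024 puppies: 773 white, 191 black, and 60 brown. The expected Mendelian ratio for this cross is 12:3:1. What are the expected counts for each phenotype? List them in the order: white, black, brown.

768, 192, 64

Total ratio parts = 16. Expected numbers out of 1024:
  white: 1024 × 12/16 = 768
  black: 1024 × 3/16 = 192
  brown: 1024 × 1/16 = 64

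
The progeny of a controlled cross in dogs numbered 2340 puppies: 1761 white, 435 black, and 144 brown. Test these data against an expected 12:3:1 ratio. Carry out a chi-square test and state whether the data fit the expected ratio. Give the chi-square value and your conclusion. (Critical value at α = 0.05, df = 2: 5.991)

Expected counts for N = 2340 under a 12:3:1 ratio (total parts = 16):
  white: 2340 × 12/16 = 1755
  black: 2340 × 3/16 = 438.75
  brown: 2340 × 1/16 = 146.25
χ² = Σ (O − E)² / E
  white: (1761 − 1755)² / 1755 = 0.0205
  black: (435 − 438.75)² / 438.75 = 0.0321
  brown: (144 − 146.25)² / 146.25 = 0.0346
χ² = 0.0205 + 0.0321 + 0.0346 = 0.0872 ≈ 0.087
Degrees of freedom = 3 − 1 = 2; critical value at α = 0.05 is 5.991.
Since 0.087 < 5.991, we fail to reject the null hypothesis — the data are consistent with the 12:3:1 ratio.

0.087; consistent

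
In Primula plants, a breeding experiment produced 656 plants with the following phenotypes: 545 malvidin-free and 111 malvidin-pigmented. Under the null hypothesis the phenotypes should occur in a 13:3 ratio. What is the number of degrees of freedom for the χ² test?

1

A goodness-of-fit test with 2 phenotype classes has df = 2 − 1 = 1.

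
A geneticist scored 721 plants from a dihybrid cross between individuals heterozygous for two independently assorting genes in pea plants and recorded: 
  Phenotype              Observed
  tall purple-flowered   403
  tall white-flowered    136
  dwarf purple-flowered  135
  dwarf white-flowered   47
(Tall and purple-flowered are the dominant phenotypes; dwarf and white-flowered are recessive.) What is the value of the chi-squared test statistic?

0.105

A dihybrid F₂ with independent assortment and complete dominance at both loci gives a 9:3:3:1 phenotypic ratio.
Under the 9:3:3:1 hypothesis (Σ ratio = 16, N = 721):
  tall purple-flowered: 721 × 9/16 = 405.5625
  tall white-flowered: 721 × 3/16 = 135.1875
  dwarf purple-flowered: 721 × 3/16 = 135.1875
  dwarf white-flowered: 721 × 1/16 = 45.0625
χ² = Σ (O − E)² / E
  tall purple-flowered: (403 − 405.5625)² / 405.5625 = 0.0162
  tall white-flowered: (136 − 135.1875)² / 135.1875 = 0.0049
  dwarf purple-flowered: (135 − 135.1875)² / 135.1875 = 0.0003
  dwarf white-flowered: (47 − 45.0625)² / 45.0625 = 0.0833
χ² = 0.0162 + 0.0049 + 0.0003 + 0.0833 = 0.1047 ≈ 0.105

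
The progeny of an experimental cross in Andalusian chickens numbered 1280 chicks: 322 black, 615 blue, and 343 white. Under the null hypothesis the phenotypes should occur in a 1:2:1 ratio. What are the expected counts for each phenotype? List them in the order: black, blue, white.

320, 640, 320

Total ratio parts = 4. Expected numbers out of 1280:
  black: 1280 × 1/4 = 320
  blue: 1280 × 2/4 = 640
  white: 1280 × 1/4 = 320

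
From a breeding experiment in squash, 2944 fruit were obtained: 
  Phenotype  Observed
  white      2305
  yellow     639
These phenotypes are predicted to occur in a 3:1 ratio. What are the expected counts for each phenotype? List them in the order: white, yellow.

2208, 736

Expected counts for N = 2944 under a 3:1 ratio (total parts = 4):
  white: 2944 × 3/4 = 2208
  yellow: 2944 × 1/4 = 736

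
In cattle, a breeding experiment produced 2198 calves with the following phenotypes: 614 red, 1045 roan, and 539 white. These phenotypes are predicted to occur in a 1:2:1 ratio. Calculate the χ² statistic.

Expected counts for N = 2198 under a 1:2:1 ratio (total parts = 4):
  red: 2198 × 1/4 = 549.5
  roan: 2198 × 2/4 = 1099
  white: 2198 × 1/4 = 549.5
χ² = Σ (O − E)² / E
  red: (614 − 549.5)² / 549.5 = 7.5710
  roan: (1045 − 1099)² / 1099 = 2.6533
  white: (539 − 549.5)² / 549.5 = 0.2006
χ² = 7.5710 + 2.6533 + 0.2006 = 10.4249 ≈ 10.425

10.425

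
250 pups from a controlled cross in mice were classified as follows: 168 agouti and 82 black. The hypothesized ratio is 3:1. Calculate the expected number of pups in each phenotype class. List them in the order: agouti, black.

187.5, 62.5

Under the 3:1 hypothesis (Σ ratio = 4, N = 250):
  agouti: 250 × 3/4 = 187.5
  black: 250 × 1/4 = 62.5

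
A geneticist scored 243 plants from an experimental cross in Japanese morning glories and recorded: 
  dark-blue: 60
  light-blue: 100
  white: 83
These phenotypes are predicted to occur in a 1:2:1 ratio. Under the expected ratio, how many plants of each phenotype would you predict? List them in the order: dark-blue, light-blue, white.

60.75, 121.5, 60.75

Expected counts for N = 243 under a 1:2:1 ratio (total parts = 4):
  dark-blue: 243 × 1/4 = 60.75
  light-blue: 243 × 2/4 = 121.5
  white: 243 × 1/4 = 60.75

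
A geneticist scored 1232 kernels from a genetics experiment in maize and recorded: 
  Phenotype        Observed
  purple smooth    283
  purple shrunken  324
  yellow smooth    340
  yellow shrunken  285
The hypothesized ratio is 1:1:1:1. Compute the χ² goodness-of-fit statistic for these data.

7.903

The 1:1:1:1 ratio has 4 parts, so with N = 1232 the expected counts are:
  purple smooth: 1232 × 1/4 = 308
  purple shrunken: 1232 × 1/4 = 308
  yellow smooth: 1232 × 1/4 = 308
  yellow shrunken: 1232 × 1/4 = 308
χ² = Σ (O − E)² / E
  purple smooth: (283 − 308)² / 308 = 2.0292
  purple shrunken: (324 − 308)² / 308 = 0.8312
  yellow smooth: (340 − 308)² / 308 = 3.3247
  yellow shrunken: (285 − 308)² / 308 = 1.7175
χ² = 2.0292 + 0.8312 + 3.3247 + 1.7175 = 7.9026 ≈ 7.903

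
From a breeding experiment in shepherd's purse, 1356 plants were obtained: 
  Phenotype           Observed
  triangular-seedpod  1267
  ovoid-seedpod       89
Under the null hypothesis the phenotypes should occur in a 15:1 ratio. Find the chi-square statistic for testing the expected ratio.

Total ratio parts = 16. Expected numbers out of 1356:
  triangular-seedpod: 1356 × 15/16 = 1271.25
  ovoid-seedpod: 1356 × 1/16 = 84.75
χ² = Σ (O − E)² / E
  triangular-seedpod: (1267 − 1271.25)² / 1271.25 = 0.0142
  ovoid-seedpod: (89 − 84.75)² / 84.75 = 0.2131
χ² = 0.0142 + 0.2131 = 0.2273 ≈ 0.227

0.227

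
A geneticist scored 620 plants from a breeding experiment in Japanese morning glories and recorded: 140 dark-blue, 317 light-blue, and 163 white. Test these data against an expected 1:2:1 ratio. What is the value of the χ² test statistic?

2.023

Total ratio parts = 4. Expected numbers out of 620:
  dark-blue: 620 × 1/4 = 155
  light-blue: 620 × 2/4 = 310
  white: 620 × 1/4 = 155
χ² = Σ (O − E)² / E
  dark-blue: (140 − 155)² / 155 = 1.4516
  light-blue: (317 − 310)² / 310 = 0.1581
  white: (163 − 155)² / 155 = 0.4129
χ² = 1.4516 + 0.1581 + 0.4129 = 2.0226 ≈ 2.023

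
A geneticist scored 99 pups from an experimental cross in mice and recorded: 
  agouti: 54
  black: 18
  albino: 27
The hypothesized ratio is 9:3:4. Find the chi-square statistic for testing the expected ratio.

0.273

Expected counts for N = 99 under a 9:3:4 ratio (total parts = 16):
  agouti: 99 × 9/16 = 55.6875
  black: 99 × 3/16 = 18.5625
  albino: 99 × 4/16 = 24.75
χ² = Σ (O − E)² / E
  agouti: (54 − 55.6875)² / 55.6875 = 0.0511
  black: (18 − 18.5625)² / 18.5625 = 0.0170
  albino: (27 − 24.75)² / 24.75 = 0.2045
χ² = 0.0511 + 0.0170 + 0.2045 = 0.2726 ≈ 0.273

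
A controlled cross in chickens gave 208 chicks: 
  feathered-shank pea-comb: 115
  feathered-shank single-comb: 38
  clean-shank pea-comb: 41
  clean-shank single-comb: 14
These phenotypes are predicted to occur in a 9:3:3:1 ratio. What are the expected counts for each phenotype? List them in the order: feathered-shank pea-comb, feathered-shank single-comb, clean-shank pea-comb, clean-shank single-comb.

117, 39, 39, 13

Expected counts for N = 208 under a 9:3:3:1 ratio (total parts = 16):
  feathered-shank pea-comb: 208 × 9/16 = 117
  feathered-shank single-comb: 208 × 3/16 = 39
  clean-shank pea-comb: 208 × 3/16 = 39
  clean-shank single-comb: 208 × 1/16 = 13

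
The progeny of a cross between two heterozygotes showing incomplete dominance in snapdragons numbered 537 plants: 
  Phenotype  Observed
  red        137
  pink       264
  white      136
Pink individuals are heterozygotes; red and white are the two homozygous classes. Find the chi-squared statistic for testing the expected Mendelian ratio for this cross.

With incomplete dominance, a heterozygote × heterozygote cross gives a 1:2:1 phenotypic ratio.
The 1:2:1 ratio has 4 parts, so with N = 537 the expected counts are:
  red: 537 × 1/4 = 134.25
  pink: 537 × 2/4 = 268.5
  white: 537 × 1/4 = 134.25
χ² = Σ (O − E)² / E
  red: (137 − 134.25)² / 134.25 = 0.0563
  pink: (264 − 268.5)² / 268.5 = 0.0754
  white: (136 − 134.25)² / 134.25 = 0.0228
χ² = 0.0563 + 0.0754 + 0.0228 = 0.1545 ≈ 0.155

0.155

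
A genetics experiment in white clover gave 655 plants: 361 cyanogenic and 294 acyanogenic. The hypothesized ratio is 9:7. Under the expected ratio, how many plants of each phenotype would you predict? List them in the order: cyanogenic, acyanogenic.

Total ratio parts = 16. Expected numbers out of 655:
  cyanogenic: 655 × 9/16 = 368.4375
  acyanogenic: 655 × 7/16 = 286.5625

368.4375, 286.5625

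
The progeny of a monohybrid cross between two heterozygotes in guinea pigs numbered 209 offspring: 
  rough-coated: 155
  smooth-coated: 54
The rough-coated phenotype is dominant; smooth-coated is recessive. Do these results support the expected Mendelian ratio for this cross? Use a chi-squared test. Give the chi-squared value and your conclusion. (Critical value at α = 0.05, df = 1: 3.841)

0.078; consistent

For a monohybrid cross between heterozygotes with complete dominance, the expected phenotypic ratio is 3:1.
The 3:1 ratio has 4 parts, so with N = 209 the expected counts are:
  rough-coated: 209 × 3/4 = 156.75
  smooth-coated: 209 × 1/4 = 52.25
χ² = Σ (O − E)² / E
  rough-coated: (155 − 156.75)² / 156.75 = 0.0195
  smooth-coated: (54 − 52.25)² / 52.25 = 0.0586
χ² = 0.0195 + 0.0586 = 0.0781 ≈ 0.078
Degrees of freedom = 2 − 1 = 1; critical value at α = 0.05 is 3.841.
Since 0.078 < 3.841, we fail to reject the null hypothesis — the data are consistent with the 3:1 ratio.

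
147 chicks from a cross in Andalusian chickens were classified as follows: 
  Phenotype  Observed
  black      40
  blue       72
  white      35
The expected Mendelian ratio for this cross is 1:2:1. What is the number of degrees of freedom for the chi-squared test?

A goodness-of-fit test with 3 phenotype classes has df = 3 − 1 = 2.

2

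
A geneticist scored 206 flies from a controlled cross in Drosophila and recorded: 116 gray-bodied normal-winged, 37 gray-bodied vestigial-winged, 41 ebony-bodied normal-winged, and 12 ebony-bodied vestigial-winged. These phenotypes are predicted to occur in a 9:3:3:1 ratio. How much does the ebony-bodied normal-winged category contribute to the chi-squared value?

The 9:3:3:1 ratio has 16 parts, so with N = 206 the expected counts are:
  gray-bodied normal-winged: 206 × 9/16 = 115.875
  gray-bodied vestigial-winged: 206 × 3/16 = 38.625
  ebony-bodied normal-winged: 206 × 3/16 = 38.625
  ebony-bodied vestigial-winged: 206 × 1/16 = 12.875
Contribution of ebony-bodied normal-winged: (41 − 38.625)² / 38.625 = 0.1460

0.146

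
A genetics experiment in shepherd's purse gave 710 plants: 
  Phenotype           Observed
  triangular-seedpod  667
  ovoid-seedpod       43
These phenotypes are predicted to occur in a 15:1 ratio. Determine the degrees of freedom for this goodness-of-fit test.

A goodness-of-fit test with 2 phenotype classes has df = 2 − 1 = 1.

1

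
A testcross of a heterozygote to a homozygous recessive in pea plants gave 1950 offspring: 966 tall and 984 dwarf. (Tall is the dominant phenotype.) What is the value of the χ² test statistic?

A testcross of a heterozygote (Aa × aa) gives a 1:1 phenotypic ratio.
Total ratio parts = 2. Expected numbers out of 1950:
  tall: 1950 × 1/2 = 975
  dwarf: 1950 × 1/2 = 975
χ² = Σ (O − E)² / E
  tall: (966 − 975)² / 975 = 0.0831
  dwarf: (984 − 975)² / 975 = 0.0831
χ² = 0.0831 + 0.0831 = 0.1662 ≈ 0.166

0.166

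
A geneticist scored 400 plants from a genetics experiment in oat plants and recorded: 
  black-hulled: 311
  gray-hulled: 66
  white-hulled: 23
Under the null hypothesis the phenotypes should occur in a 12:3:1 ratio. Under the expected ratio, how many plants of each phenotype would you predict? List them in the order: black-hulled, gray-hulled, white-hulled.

Expected counts for N = 400 under a 12:3:1 ratio (total parts = 16):
  black-hulled: 400 × 12/16 = 300
  gray-hulled: 400 × 3/16 = 75
  white-hulled: 400 × 1/16 = 25

300, 75, 25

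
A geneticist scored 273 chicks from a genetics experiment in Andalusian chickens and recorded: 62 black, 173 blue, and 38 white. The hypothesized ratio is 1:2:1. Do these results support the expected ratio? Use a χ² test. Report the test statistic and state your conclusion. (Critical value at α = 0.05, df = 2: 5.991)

23.740; not consistent

The 1:2:1 ratio has 4 parts, so with N = 273 the expected counts are:
  black: 273 × 1/4 = 68.25
  blue: 273 × 2/4 = 136.5
  white: 273 × 1/4 = 68.25
χ² = Σ (O − E)² / E
  black: (62 − 68.25)² / 68.25 = 0.5723
  blue: (173 − 136.5)² / 136.5 = 9.7601
  white: (38 − 68.25)² / 68.25 = 13.4075
χ² = 0.5723 + 9.7601 + 13.4075 = 23.7399 ≈ 23.740
Degrees of freedom = 3 − 1 = 2; critical value at α = 0.05 is 5.991.
Since 23.740 > 5.991, we reject the null hypothesis — the data do not fit the 1:2:1 ratio.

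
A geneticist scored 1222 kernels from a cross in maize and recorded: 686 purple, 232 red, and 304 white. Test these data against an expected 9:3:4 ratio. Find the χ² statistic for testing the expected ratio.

0.046

Expected counts for N = 1222 under a 9:3:4 ratio (total parts = 16):
  purple: 1222 × 9/16 = 687.375
  red: 1222 × 3/16 = 229.125
  white: 1222 × 4/16 = 305.5
χ² = Σ (O − E)² / E
  purple: (686 − 687.375)² / 687.375 = 0.0028
  red: (232 − 229.125)² / 229.125 = 0.0361
  white: (304 − 305.5)² / 305.5 = 0.0074
χ² = 0.0028 + 0.0361 + 0.0074 = 0.0463 ≈ 0.046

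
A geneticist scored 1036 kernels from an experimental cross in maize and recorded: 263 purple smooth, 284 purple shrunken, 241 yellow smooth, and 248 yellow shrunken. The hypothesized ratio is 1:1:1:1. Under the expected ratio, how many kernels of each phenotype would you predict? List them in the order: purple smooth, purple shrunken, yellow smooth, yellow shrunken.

Under the 1:1:1:1 hypothesis (Σ ratio = 4, N = 1036):
  purple smooth: 1036 × 1/4 = 259
  purple shrunken: 1036 × 1/4 = 259
  yellow smooth: 1036 × 1/4 = 259
  yellow shrunken: 1036 × 1/4 = 259

259, 259, 259, 259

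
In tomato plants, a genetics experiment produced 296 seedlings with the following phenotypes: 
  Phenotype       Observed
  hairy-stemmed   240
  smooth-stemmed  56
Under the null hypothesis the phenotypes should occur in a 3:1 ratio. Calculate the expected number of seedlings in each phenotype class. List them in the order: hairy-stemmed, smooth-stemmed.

222, 74

Expected counts for N = 296 under a 3:1 ratio (total parts = 4):
  hairy-stemmed: 296 × 3/4 = 222
  smooth-stemmed: 296 × 1/4 = 74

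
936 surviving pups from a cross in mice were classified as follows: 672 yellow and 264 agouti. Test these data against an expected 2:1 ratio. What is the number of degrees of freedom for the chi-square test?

A goodness-of-fit test with 2 phenotype classes has df = 2 − 1 = 1.

1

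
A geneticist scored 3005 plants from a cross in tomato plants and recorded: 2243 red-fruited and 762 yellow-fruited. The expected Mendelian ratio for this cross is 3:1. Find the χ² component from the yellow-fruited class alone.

0.154

The 3:1 ratio has 4 parts, so with N = 3005 the expected counts are:
  red-fruited: 3005 × 3/4 = 2253.75
  yellow-fruited: 3005 × 1/4 = 751.25
Contribution of yellow-fruited: (762 − 751.25)² / 751.25 = 0.1538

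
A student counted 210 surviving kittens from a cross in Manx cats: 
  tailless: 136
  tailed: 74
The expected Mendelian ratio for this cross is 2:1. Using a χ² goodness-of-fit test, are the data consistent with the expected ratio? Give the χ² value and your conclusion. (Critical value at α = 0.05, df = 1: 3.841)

Under the 2:1 hypothesis (Σ ratio = 3, N = 210):
  tailless: 210 × 2/3 = 140
  tailed: 210 × 1/3 = 70
χ² = Σ (O − E)² / E
  tailless: (136 − 140)² / 140 = 0.1143
  tailed: (74 − 70)² / 70 = 0.2286
χ² = 0.1143 + 0.2286 = 0.3429 ≈ 0.343
Degrees of freedom = 2 − 1 = 1; critical value at α = 0.05 is 3.841.
Since 0.343 < 3.841, we fail to reject the null hypothesis — the data are consistent with the 2:1 ratio.

0.343; consistent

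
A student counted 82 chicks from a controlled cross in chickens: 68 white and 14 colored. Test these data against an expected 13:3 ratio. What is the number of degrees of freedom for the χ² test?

A goodness-of-fit test with 2 phenotype classes has df = 2 − 1 = 1.

1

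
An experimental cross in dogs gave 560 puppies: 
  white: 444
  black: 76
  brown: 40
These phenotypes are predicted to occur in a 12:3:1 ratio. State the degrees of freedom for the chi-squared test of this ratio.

2

A goodness-of-fit test with 3 phenotype classes has df = 3 − 1 = 2.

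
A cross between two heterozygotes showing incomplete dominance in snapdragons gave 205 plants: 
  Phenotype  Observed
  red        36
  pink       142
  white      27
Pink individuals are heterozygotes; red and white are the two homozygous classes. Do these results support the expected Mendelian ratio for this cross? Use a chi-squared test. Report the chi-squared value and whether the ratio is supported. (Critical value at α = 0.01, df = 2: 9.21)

31.234; not consistent

With incomplete dominance, a heterozygote × heterozygote cross gives a 1:2:1 phenotypic ratio.
Total ratio parts = 4. Expected numbers out of 205:
  red: 205 × 1/4 = 51.25
  pink: 205 × 2/4 = 102.5
  white: 205 × 1/4 = 51.25
χ² = Σ (O − E)² / E
  red: (36 − 51.25)² / 51.25 = 4.5378
  pink: (142 − 102.5)² / 102.5 = 15.2220
  white: (27 − 51.25)² / 51.25 = 11.4744
χ² = 4.5378 + 15.2220 + 11.4744 = 31.2342 ≈ 31.234
Degrees of freedom = 3 − 1 = 2; critical value at α = 0.01 is 9.21.
Since 31.234 > 9.21, we reject the null hypothesis — the data do not fit the 1:2:1 ratio.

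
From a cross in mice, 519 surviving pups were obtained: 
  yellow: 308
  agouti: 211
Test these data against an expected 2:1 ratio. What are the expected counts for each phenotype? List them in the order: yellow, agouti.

The 2:1 ratio has 3 parts, so with N = 519 the expected counts are:
  yellow: 519 × 2/3 = 346
  agouti: 519 × 1/3 = 173

346, 173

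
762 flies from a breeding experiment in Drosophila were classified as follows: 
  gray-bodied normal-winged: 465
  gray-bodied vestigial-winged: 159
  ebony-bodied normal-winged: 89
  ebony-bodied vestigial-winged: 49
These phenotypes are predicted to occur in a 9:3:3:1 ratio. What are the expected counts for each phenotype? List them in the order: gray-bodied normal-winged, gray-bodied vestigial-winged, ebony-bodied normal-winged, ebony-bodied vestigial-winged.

428.625, 142.875, 142.875, 47.625

Expected counts for N = 762 under a 9:3:3:1 ratio (total parts = 16):
  gray-bodied normal-winged: 762 × 9/16 = 428.625
  gray-bodied vestigial-winged: 762 × 3/16 = 142.875
  ebony-bodied normal-winged: 762 × 3/16 = 142.875
  ebony-bodied vestigial-winged: 762 × 1/16 = 47.625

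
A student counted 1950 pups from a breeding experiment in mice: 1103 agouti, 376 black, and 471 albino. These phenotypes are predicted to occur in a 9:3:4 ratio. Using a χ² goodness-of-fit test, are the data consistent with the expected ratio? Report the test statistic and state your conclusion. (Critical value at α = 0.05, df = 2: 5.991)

The 9:3:4 ratio has 16 parts, so with N = 1950 the expected counts are:
  agouti: 1950 × 9/16 = 1096.875
  black: 1950 × 3/16 = 365.625
  albino: 1950 × 4/16 = 487.5
χ² = Σ (O − E)² / E
  agouti: (1103 − 1096.875)² / 1096.875 = 0.0342
  black: (376 − 365.625)² / 365.625 = 0.2944
  albino: (471 − 487.5)² / 487.5 = 0.5585
χ² = 0.0342 + 0.2944 + 0.5585 = 0.8871 ≈ 0.887
Degrees of freedom = 3 − 1 = 2; critical value at α = 0.05 is 5.991.
Since 0.887 < 5.991, we fail to reject the null hypothesis — the data are consistent with the 9:3:4 ratio.

0.887; consistent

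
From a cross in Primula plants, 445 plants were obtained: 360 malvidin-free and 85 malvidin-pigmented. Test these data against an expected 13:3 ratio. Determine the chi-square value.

The 13:3 ratio has 16 parts, so with N = 445 the expected counts are:
  malvidin-free: 445 × 13/16 = 361.5625
  malvidin-pigmented: 445 × 3/16 = 83.4375
χ² = Σ (O − E)² / E
  malvidin-free: (360 − 361.5625)² / 361.5625 = 0.0068
  malvidin-pigmented: (85 − 83.4375)² / 83.4375 = 0.0293
χ² = 0.0068 + 0.0293 = 0.0361 ≈ 0.036

0.036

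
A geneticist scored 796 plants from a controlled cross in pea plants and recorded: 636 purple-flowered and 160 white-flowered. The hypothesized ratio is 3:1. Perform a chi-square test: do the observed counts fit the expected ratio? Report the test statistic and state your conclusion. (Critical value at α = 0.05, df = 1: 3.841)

The 3:1 ratio has 4 parts, so with N = 796 the expected counts are:
  purple-flowered: 796 × 3/4 = 597
  white-flowered: 796 × 1/4 = 199
χ² = Σ (O − E)² / E
  purple-flowered: (636 − 597)² / 597 = 2.5477
  white-flowered: (160 − 199)² / 199 = 7.6432
χ² = 2.5477 + 7.6432 = 10.1909 ≈ 10.191
Degrees of freedom = 2 − 1 = 1; critical value at α = 0.05 is 3.841.
Since 10.191 > 3.841, we reject the null hypothesis — the data do not fit the 3:1 ratio.

10.191; not consistent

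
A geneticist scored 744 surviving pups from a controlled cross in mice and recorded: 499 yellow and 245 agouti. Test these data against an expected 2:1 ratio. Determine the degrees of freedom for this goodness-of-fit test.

A goodness-of-fit test with 2 phenotype classes has df = 2 − 1 = 1.

1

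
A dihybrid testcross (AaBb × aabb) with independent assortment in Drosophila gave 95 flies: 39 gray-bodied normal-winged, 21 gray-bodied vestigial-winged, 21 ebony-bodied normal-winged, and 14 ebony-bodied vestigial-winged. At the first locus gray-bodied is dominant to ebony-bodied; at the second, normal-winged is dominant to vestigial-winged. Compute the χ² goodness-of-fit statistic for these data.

14.432

A dihybrid testcross with independent assortment gives a 1:1:1:1 ratio.
Under the 1:1:1:1 hypothesis (Σ ratio = 4, N = 95):
  gray-bodied normal-winged: 95 × 1/4 = 23.75
  gray-bodied vestigial-winged: 95 × 1/4 = 23.75
  ebony-bodied normal-winged: 95 × 1/4 = 23.75
  ebony-bodied vestigial-winged: 95 × 1/4 = 23.75
χ² = Σ (O − E)² / E
  gray-bodied normal-winged: (39 − 23.75)² / 23.75 = 9.7921
  gray-bodied vestigial-winged: (21 − 23.75)² / 23.75 = 0.3184
  ebony-bodied normal-winged: (21 − 23.75)² / 23.75 = 0.3184
  ebony-bodied vestigial-winged: (14 − 23.75)² / 23.75 = 4.0026
χ² = 9.7921 + 0.3184 + 0.3184 + 4.0026 = 14.4315 ≈ 14.432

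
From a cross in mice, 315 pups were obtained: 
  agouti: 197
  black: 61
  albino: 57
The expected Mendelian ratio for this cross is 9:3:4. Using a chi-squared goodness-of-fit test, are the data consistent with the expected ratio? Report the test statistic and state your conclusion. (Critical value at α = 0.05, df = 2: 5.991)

Expected counts for N = 315 under a 9:3:4 ratio (total parts = 16):
  agouti: 315 × 9/16 = 177.1875
  black: 315 × 3/16 = 59.0625
  albino: 315 × 4/16 = 78.75
χ² = Σ (O − E)² / E
  agouti: (197 − 177.1875)² / 177.1875 = 2.2154
  black: (61 − 59.0625)² / 59.0625 = 0.0636
  albino: (57 − 78.75)² / 78.75 = 6.0071
χ² = 2.2154 + 0.0636 + 6.0071 = 8.2861 ≈ 8.286
Degrees of freedom = 3 − 1 = 2; critical value at α = 0.05 is 5.991.
Since 8.286 > 5.991, we reject the null hypothesis — the data do not fit the 9:3:4 ratio.

8.286; not consistent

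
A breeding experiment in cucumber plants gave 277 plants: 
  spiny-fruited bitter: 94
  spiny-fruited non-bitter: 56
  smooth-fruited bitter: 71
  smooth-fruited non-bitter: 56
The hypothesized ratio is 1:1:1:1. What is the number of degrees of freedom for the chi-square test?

3

A goodness-of-fit test with 4 phenotype classes has df = 4 − 1 = 3.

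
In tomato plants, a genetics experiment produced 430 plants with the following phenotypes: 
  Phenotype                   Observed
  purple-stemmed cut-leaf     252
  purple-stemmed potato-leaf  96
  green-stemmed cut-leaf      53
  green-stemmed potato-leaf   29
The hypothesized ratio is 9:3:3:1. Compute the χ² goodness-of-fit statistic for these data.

12.989

The 9:3:3:1 ratio has 16 parts, so with N = 430 the expected counts are:
  purple-stemmed cut-leaf: 430 × 9/16 = 241.875
  purple-stemmed potato-leaf: 430 × 3/16 = 80.625
  green-stemmed cut-leaf: 430 × 3/16 = 80.625
  green-stemmed potato-leaf: 430 × 1/16 = 26.875
χ² = Σ (O − E)² / E
  purple-stemmed cut-leaf: (252 − 241.875)² / 241.875 = 0.4238
  purple-stemmed potato-leaf: (96 − 80.625)² / 80.625 = 2.9320
  green-stemmed cut-leaf: (53 − 80.625)² / 80.625 = 9.4653
  green-stemmed potato-leaf: (29 − 26.875)² / 26.875 = 0.1680
χ² = 0.4238 + 2.9320 + 9.4653 + 0.1680 = 12.9891 ≈ 12.989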